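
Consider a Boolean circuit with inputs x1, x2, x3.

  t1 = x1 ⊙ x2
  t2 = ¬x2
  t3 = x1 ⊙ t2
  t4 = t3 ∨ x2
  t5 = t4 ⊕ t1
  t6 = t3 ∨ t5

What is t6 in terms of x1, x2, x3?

(x1 ⊙ ¬x2) ∨ (((x1 ⊙ ¬x2) ∨ x2) ⊕ (x1 ⊙ x2))

t1 = x1 ⊙ x2
t2 = ¬x2
t3 = x1 ⊙ t2 = x1 ⊙ ¬x2
t4 = t3 ∨ x2 = (x1 ⊙ ¬x2) ∨ x2
t5 = t4 ⊕ t1 = ((x1 ⊙ ¬x2) ∨ x2) ⊕ (x1 ⊙ x2)
t6 = t3 ∨ t5 = (x1 ⊙ ¬x2) ∨ (((x1 ⊙ ¬x2) ∨ x2) ⊕ (x1 ⊙ x2))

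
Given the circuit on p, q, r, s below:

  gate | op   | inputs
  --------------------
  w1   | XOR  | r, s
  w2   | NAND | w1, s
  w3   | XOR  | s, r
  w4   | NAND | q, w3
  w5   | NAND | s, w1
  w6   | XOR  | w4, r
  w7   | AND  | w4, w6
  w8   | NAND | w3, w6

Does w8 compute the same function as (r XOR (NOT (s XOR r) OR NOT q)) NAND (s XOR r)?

w3 = s XOR r
w4 = q NAND w3 = q NAND (s XOR r)
w6 = w4 XOR r = (q NAND (s XOR r)) XOR r
w8 = w3 NAND w6 = (s XOR r) NAND ((q NAND (s XOR r)) XOR r)
At p=0, q=0, r=0, s=1: circuit gives 0, formula gives 0.
At p=0, q=0, r=0, s=0: circuit gives 1, formula gives 1.
Agrees on all 16 inputs.

Yes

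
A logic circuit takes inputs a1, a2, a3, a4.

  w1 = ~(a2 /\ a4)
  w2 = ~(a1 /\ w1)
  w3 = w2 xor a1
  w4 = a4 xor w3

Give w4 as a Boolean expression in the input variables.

w1 = ~(a2 /\ a4)
w2 = ~(a1 /\ w1) = ~(a1 /\ (~(a2 /\ a4)))
w3 = w2 xor a1 = (~(a1 /\ (~(a2 /\ a4)))) xor a1
w4 = a4 xor w3 = a4 xor ((~(a1 /\ (~(a2 /\ a4)))) xor a1)

a4 xor ((~(a1 /\ (~(a2 /\ a4)))) xor a1)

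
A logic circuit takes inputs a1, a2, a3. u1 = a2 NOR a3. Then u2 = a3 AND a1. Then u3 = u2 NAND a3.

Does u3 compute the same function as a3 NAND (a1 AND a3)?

u2 = a3 AND a1
u3 = u2 NAND a3 = (a3 AND a1) NAND a3
At a1=1, a2=0, a3=1: circuit gives 0, formula gives 0.
At a1=0, a2=0, a3=0: circuit gives 1, formula gives 1.
Agrees on all 8 inputs.

Yes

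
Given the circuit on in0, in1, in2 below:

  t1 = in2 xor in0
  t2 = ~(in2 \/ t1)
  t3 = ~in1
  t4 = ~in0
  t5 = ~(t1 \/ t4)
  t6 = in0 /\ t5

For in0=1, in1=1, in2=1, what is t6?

t1 = 1 xor 1 = 0
t4 = ~1 = 0
t5 = ~(0 \/ 0) = 1
t6 = 1 /\ 1 = 1

1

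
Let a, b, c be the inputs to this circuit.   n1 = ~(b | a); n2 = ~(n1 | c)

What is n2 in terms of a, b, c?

~((~(b | a)) | c)

n1 = ~(b | a)
n2 = ~(n1 | c) = ~((~(b | a)) | c)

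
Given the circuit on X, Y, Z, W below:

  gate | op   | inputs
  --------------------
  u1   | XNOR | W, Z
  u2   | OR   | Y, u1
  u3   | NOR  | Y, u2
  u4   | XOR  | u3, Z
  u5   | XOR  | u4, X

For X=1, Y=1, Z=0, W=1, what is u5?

1

u1 = 1 XNOR 0 = 0
u2 = 1 OR 0 = 1
u3 = 1 NOR 1 = 0
u4 = 0 XOR 0 = 0
u5 = 0 XOR 1 = 1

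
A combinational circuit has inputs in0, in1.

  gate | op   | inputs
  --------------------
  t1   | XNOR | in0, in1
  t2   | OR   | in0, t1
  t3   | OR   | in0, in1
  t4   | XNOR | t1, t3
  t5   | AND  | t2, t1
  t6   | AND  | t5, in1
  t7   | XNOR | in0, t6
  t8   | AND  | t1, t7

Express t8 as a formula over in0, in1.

t1 = in0 XNOR in1
t2 = in0 OR t1 = in0 OR (in0 XNOR in1)
t5 = t2 AND t1 = (in0 OR (in0 XNOR in1)) AND (in0 XNOR in1)
t6 = t5 AND in1 = ((in0 OR (in0 XNOR in1)) AND (in0 XNOR in1)) AND in1
t7 = in0 XNOR t6 = in0 XNOR (((in0 OR (in0 XNOR in1)) AND (in0 XNOR in1)) AND in1)
t8 = t1 AND t7 = (in0 XNOR in1) AND (in0 XNOR (((in0 OR (in0 XNOR in1)) AND (in0 XNOR in1)) AND in1))

(in0 XNOR in1) AND (in0 XNOR (((in0 OR (in0 XNOR in1)) AND (in0 XNOR in1)) AND in1))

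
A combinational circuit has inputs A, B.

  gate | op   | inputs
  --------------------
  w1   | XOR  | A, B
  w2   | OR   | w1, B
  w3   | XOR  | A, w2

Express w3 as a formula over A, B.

w1 = A XOR B
w2 = w1 OR B = (A XOR B) OR B
w3 = A XOR w2 = A XOR ((A XOR B) OR B)

A XOR ((A XOR B) OR B)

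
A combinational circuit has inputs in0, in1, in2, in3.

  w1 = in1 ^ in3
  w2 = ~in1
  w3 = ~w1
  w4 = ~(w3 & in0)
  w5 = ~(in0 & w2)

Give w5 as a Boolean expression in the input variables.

w2 = ~in1
w5 = ~(in0 & w2) = ~(in0 & ~in1)

~(in0 & ~in1)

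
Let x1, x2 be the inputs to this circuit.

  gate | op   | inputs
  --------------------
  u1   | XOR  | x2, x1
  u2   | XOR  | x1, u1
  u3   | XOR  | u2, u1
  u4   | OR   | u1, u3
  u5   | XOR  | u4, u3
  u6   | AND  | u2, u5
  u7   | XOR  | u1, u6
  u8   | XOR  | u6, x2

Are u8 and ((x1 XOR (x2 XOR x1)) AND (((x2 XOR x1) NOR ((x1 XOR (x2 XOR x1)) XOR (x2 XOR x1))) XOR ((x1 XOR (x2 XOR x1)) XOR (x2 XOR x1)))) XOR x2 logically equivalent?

u1 = x2 XOR x1
u2 = x1 XOR u1 = x1 XOR (x2 XOR x1)
u3 = u2 XOR u1 = (x1 XOR (x2 XOR x1)) XOR (x2 XOR x1)
u4 = u1 OR u3 = (x2 XOR x1) OR ((x1 XOR (x2 XOR x1)) XOR (x2 XOR x1))
u5 = u4 XOR u3 = ((x2 XOR x1) OR ((x1 XOR (x2 XOR x1)) XOR (x2 XOR x1))) XOR ((x1 XOR (x2 XOR x1)) XOR (x2 XOR x1))
u6 = u2 AND u5 = (x1 XOR (x2 XOR x1)) AND (((x2 XOR x1) OR ((x1 XOR (x2 XOR x1)) XOR (x2 XOR x1))) XOR ((x1 XOR (x2 XOR x1)) XOR (x2 XOR x1)))
u8 = u6 XOR x2 = ((x1 XOR (x2 XOR x1)) AND (((x2 XOR x1) OR ((x1 XOR (x2 XOR x1)) XOR (x2 XOR x1))) XOR ((x1 XOR (x2 XOR x1)) XOR (x2 XOR x1)))) XOR x2
At x1=0, x2=1: circuit gives 0, formula gives 1.

No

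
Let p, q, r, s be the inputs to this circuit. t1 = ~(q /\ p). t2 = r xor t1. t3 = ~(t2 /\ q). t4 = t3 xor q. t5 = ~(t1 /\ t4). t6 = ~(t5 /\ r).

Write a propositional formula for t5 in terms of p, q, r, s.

~((~(q /\ p)) /\ ((~((r xor (~(q /\ p))) /\ q)) xor q))

t1 = ~(q /\ p)
t2 = r xor t1 = r xor (~(q /\ p))
t3 = ~(t2 /\ q) = ~((r xor (~(q /\ p))) /\ q)
t4 = t3 xor q = (~((r xor (~(q /\ p))) /\ q)) xor q
t5 = ~(t1 /\ t4) = ~((~(q /\ p)) /\ ((~((r xor (~(q /\ p))) /\ q)) xor q))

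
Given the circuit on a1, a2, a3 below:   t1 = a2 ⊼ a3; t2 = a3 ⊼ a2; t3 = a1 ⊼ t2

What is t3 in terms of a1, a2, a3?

t2 = a3 ⊼ a2
t3 = a1 ⊼ t2 = a1 ⊼ (a3 ⊼ a2)

a1 ⊼ (a3 ⊼ a2)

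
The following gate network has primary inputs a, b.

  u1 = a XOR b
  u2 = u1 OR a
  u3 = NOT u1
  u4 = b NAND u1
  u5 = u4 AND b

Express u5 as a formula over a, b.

u1 = a XOR b
u4 = b NAND u1 = b NAND (a XOR b)
u5 = u4 AND b = (b NAND (a XOR b)) AND b

(b NAND (a XOR b)) AND b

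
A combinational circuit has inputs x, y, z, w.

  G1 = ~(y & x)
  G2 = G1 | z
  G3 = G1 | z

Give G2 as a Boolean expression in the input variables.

G1 = ~(y & x)
G2 = G1 | z = (~(y & x)) | z

(~(y & x)) | z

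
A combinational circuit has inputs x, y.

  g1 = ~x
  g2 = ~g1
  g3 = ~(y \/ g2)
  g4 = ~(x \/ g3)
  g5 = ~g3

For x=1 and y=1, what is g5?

1

g1 = ~1 = 0
g2 = ~0 = 1
g3 = ~(1 \/ 1) = 0
g5 = ~0 = 1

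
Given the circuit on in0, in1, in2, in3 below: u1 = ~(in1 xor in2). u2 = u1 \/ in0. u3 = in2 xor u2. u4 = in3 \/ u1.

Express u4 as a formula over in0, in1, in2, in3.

in3 \/ (~(in1 xor in2))

u1 = ~(in1 xor in2)
u4 = in3 \/ u1 = in3 \/ (~(in1 xor in2))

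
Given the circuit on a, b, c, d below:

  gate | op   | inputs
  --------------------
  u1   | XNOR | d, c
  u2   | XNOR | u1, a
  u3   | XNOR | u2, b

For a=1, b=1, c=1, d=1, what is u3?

u1 = 1 XNOR 1 = 1
u2 = 1 XNOR 1 = 1
u3 = 1 XNOR 1 = 1

1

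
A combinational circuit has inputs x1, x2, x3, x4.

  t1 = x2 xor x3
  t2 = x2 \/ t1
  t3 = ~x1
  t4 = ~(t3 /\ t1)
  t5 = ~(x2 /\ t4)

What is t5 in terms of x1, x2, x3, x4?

~(x2 /\ (~(~x1 /\ (x2 xor x3))))

t1 = x2 xor x3
t3 = ~x1
t4 = ~(t3 /\ t1) = ~(~x1 /\ (x2 xor x3))
t5 = ~(x2 /\ t4) = ~(x2 /\ (~(~x1 /\ (x2 xor x3))))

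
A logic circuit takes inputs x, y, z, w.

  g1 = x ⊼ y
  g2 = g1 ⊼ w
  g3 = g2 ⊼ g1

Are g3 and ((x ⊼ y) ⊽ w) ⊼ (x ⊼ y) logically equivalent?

No

g1 = x ⊼ y
g2 = g1 ⊼ w = (x ⊼ y) ⊼ w
g3 = g2 ⊼ g1 = ((x ⊼ y) ⊼ w) ⊼ (x ⊼ y)
At x=0, y=0, z=0, w=0: circuit gives 0, formula gives 1.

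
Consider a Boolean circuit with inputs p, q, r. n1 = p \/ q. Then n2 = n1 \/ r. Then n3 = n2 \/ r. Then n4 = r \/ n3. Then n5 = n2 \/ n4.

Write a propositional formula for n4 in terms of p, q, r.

r \/ (((p \/ q) \/ r) \/ r)

n1 = p \/ q
n2 = n1 \/ r = (p \/ q) \/ r
n3 = n2 \/ r = ((p \/ q) \/ r) \/ r
n4 = r \/ n3 = r \/ (((p \/ q) \/ r) \/ r)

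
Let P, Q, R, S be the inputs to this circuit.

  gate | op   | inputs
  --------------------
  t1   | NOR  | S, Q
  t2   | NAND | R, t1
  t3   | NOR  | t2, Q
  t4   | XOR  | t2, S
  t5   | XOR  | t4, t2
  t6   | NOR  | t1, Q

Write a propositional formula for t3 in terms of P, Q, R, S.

(R NAND (S NOR Q)) NOR Q

t1 = S NOR Q
t2 = R NAND t1 = R NAND (S NOR Q)
t3 = t2 NOR Q = (R NAND (S NOR Q)) NOR Q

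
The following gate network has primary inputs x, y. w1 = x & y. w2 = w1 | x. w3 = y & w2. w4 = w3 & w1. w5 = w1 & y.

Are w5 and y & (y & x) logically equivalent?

Yes

w1 = x & y
w5 = w1 & y = (x & y) & y
At x=0, y=0: circuit gives 0, formula gives 0.
At x=1, y=1: circuit gives 1, formula gives 1.
Agrees on all 4 inputs.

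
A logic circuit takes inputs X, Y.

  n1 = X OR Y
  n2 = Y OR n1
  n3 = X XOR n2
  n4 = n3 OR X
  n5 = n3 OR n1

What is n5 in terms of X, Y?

n1 = X OR Y
n2 = Y OR n1 = Y OR (X OR Y)
n3 = X XOR n2 = X XOR (Y OR (X OR Y))
n5 = n3 OR n1 = (X XOR (Y OR (X OR Y))) OR (X OR Y)

(X XOR (Y OR (X OR Y))) OR (X OR Y)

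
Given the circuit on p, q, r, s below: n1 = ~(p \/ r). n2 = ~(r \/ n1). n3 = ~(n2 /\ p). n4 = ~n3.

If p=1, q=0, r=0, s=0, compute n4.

n1 = ~(1 \/ 0) = 0
n2 = ~(0 \/ 0) = 1
n3 = ~(1 /\ 1) = 0
n4 = ~0 = 1

1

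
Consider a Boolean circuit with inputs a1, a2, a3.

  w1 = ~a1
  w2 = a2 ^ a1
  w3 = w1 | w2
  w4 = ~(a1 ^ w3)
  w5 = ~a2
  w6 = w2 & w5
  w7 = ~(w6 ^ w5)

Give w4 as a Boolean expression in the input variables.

w1 = ~a1
w2 = a2 ^ a1
w3 = w1 | w2 = ~a1 | (a2 ^ a1)
w4 = ~(a1 ^ w3) = ~(a1 ^ (~a1 | (a2 ^ a1)))

~(a1 ^ (~a1 | (a2 ^ a1)))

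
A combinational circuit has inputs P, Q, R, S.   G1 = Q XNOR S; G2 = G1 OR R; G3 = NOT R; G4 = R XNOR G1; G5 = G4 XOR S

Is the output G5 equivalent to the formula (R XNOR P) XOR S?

No

G1 = Q XNOR S
G4 = R XNOR G1 = R XNOR (Q XNOR S)
G5 = G4 XOR S = (R XNOR (Q XNOR S)) XOR S
At P=0, Q=0, R=0, S=0: circuit gives 0, formula gives 1.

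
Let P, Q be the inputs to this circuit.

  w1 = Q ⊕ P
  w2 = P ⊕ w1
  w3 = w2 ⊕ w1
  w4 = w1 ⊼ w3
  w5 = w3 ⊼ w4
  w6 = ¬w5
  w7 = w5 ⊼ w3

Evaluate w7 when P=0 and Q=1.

w1 = 1 ⊕ 0 = 1
w2 = 0 ⊕ 1 = 1
w3 = 1 ⊕ 1 = 0
w4 = 1 ⊼ 0 = 1
w5 = 0 ⊼ 1 = 1
w7 = 1 ⊼ 0 = 1

1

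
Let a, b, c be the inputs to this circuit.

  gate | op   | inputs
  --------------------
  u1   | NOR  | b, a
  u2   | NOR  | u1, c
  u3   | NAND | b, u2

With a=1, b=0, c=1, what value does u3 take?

u1 = 0 NOR 1 = 0
u2 = 0 NOR 1 = 0
u3 = 0 NAND 0 = 1

1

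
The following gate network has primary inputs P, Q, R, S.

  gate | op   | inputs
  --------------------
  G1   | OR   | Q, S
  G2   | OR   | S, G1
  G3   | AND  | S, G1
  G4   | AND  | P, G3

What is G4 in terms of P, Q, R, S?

P AND (S AND (Q OR S))

G1 = Q OR S
G3 = S AND G1 = S AND (Q OR S)
G4 = P AND G3 = P AND (S AND (Q OR S))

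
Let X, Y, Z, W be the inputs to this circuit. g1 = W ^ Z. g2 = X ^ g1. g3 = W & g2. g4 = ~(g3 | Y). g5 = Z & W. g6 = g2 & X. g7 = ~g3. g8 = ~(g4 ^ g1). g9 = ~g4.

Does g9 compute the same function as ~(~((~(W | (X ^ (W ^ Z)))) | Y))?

g1 = W ^ Z
g2 = X ^ g1 = X ^ (W ^ Z)
g3 = W & g2 = W & (X ^ (W ^ Z))
g4 = ~(g3 | Y) = ~((W & (X ^ (W ^ Z))) | Y)
g9 = ~g4 = ~(~((W & (X ^ (W ^ Z))) | Y))
At X=0, Y=0, Z=0, W=0: circuit gives 0, formula gives 1.

No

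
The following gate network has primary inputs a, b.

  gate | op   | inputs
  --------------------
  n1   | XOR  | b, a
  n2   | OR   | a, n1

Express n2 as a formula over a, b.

a OR (b XOR a)

n1 = b XOR a
n2 = a OR n1 = a OR (b XOR a)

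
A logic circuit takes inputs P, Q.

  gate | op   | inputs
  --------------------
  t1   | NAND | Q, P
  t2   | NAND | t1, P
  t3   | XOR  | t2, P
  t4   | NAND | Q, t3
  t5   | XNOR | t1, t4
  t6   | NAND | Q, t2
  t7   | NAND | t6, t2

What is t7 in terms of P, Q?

t1 = Q NAND P
t2 = t1 NAND P = (Q NAND P) NAND P
t6 = Q NAND t2 = Q NAND ((Q NAND P) NAND P)
t7 = t6 NAND t2 = (Q NAND ((Q NAND P) NAND P)) NAND ((Q NAND P) NAND P)

(Q NAND ((Q NAND P) NAND P)) NAND ((Q NAND P) NAND P)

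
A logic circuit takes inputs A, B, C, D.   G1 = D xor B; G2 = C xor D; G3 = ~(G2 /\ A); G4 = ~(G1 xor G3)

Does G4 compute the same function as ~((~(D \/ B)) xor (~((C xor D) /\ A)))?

No

G1 = D xor B
G2 = C xor D
G3 = ~(G2 /\ A) = ~((C xor D) /\ A)
G4 = ~(G1 xor G3) = ~((D xor B) xor (~((C xor D) /\ A)))
At A=0, B=0, C=0, D=0: circuit gives 0, formula gives 1.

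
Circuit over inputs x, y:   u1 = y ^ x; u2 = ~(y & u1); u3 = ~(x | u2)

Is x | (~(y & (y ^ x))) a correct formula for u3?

u1 = y ^ x
u2 = ~(y & u1) = ~(y & (y ^ x))
u3 = ~(x | u2) = ~(x | (~(y & (y ^ x))))
At x=0, y=0: circuit gives 0, formula gives 1.

No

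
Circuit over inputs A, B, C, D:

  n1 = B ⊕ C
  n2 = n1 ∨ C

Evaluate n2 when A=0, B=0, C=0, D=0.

n1 = 0 ⊕ 0 = 0
n2 = 0 ∨ 0 = 0

0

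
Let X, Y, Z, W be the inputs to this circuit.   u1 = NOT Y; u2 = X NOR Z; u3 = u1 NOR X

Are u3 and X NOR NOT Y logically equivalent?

u1 = NOT Y
u3 = u1 NOR X = NOT Y NOR X
At X=0, Y=0, Z=0, W=0: circuit gives 0, formula gives 0.
At X=0, Y=1, Z=0, W=0: circuit gives 1, formula gives 1.
Agrees on all 16 inputs.

Yes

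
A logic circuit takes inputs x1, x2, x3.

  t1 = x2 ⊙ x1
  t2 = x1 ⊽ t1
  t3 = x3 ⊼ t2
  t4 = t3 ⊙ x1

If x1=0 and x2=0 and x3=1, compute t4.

t1 = 0 ⊙ 0 = 1
t2 = 0 ⊽ 1 = 0
t3 = 1 ⊼ 0 = 1
t4 = 1 ⊙ 0 = 0

0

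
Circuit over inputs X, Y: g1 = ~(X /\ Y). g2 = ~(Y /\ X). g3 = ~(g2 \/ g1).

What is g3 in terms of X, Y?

g1 = ~(X /\ Y)
g2 = ~(Y /\ X)
g3 = ~(g2 \/ g1) = ~((~(Y /\ X)) \/ (~(X /\ Y)))

~((~(Y /\ X)) \/ (~(X /\ Y)))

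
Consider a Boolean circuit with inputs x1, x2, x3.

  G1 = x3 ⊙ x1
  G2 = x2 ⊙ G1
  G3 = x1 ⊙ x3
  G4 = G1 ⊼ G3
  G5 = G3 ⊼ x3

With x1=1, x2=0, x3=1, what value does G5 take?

G3 = 1 ⊙ 1 = 1
G5 = 1 ⊼ 1 = 0

0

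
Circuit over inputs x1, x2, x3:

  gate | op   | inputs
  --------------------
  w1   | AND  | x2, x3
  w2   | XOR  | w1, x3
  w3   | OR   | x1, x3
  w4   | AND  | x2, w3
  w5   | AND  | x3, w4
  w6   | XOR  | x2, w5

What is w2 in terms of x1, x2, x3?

(x2 AND x3) XOR x3

w1 = x2 AND x3
w2 = w1 XOR x3 = (x2 AND x3) XOR x3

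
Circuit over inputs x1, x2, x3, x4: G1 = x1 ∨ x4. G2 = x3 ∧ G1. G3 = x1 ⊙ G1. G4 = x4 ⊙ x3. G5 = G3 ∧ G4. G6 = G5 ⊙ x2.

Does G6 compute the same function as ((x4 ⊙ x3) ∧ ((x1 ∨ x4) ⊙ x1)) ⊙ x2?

Yes

G1 = x1 ∨ x4
G3 = x1 ⊙ G1 = x1 ⊙ (x1 ∨ x4)
G4 = x4 ⊙ x3
G5 = G3 ∧ G4 = (x1 ⊙ (x1 ∨ x4)) ∧ (x4 ⊙ x3)
G6 = G5 ⊙ x2 = ((x1 ⊙ (x1 ∨ x4)) ∧ (x4 ⊙ x3)) ⊙ x2
At x1=0, x2=0, x3=0, x4=0: circuit gives 0, formula gives 0.
At x1=0, x2=0, x3=0, x4=1: circuit gives 1, formula gives 1.
Agrees on all 16 inputs.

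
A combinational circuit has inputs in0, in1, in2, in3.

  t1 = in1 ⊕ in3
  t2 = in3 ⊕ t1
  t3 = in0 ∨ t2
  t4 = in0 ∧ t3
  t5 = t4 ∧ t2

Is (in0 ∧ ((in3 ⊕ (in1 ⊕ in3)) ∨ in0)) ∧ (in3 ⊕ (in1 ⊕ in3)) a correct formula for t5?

Yes

t1 = in1 ⊕ in3
t2 = in3 ⊕ t1 = in3 ⊕ (in1 ⊕ in3)
t3 = in0 ∨ t2 = in0 ∨ (in3 ⊕ (in1 ⊕ in3))
t4 = in0 ∧ t3 = in0 ∧ (in0 ∨ (in3 ⊕ (in1 ⊕ in3)))
t5 = t4 ∧ t2 = (in0 ∧ (in0 ∨ (in3 ⊕ (in1 ⊕ in3)))) ∧ (in3 ⊕ (in1 ⊕ in3))
At in0=0, in1=0, in2=0, in3=0: circuit gives 0, formula gives 0.
At in0=1, in1=1, in2=0, in3=0: circuit gives 1, formula gives 1.
Agrees on all 16 inputs.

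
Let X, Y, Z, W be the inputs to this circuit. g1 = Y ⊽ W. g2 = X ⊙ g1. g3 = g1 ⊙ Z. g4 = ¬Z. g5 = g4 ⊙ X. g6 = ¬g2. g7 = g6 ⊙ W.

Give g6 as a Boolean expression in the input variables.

¬(X ⊙ (Y ⊽ W))

g1 = Y ⊽ W
g2 = X ⊙ g1 = X ⊙ (Y ⊽ W)
g6 = ¬g2 = ¬(X ⊙ (Y ⊽ W))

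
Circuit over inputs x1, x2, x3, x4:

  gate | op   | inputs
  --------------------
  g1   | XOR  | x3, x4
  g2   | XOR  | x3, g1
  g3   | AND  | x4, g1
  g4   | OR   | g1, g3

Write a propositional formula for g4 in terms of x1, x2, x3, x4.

(x3 XOR x4) OR (x4 AND (x3 XOR x4))

g1 = x3 XOR x4
g3 = x4 AND g1 = x4 AND (x3 XOR x4)
g4 = g1 OR g3 = (x3 XOR x4) OR (x4 AND (x3 XOR x4))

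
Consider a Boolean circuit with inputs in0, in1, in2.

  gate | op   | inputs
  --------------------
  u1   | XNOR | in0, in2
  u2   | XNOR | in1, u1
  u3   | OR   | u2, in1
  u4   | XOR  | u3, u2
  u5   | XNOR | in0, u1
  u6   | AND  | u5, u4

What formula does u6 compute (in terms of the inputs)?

u1 = in0 XNOR in2
u2 = in1 XNOR u1 = in1 XNOR (in0 XNOR in2)
u3 = u2 OR in1 = (in1 XNOR (in0 XNOR in2)) OR in1
u4 = u3 XOR u2 = ((in1 XNOR (in0 XNOR in2)) OR in1) XOR (in1 XNOR (in0 XNOR in2))
u5 = in0 XNOR u1 = in0 XNOR (in0 XNOR in2)
u6 = u5 AND u4 = (in0 XNOR (in0 XNOR in2)) AND (((in1 XNOR (in0 XNOR in2)) OR in1) XOR (in1 XNOR (in0 XNOR in2)))

(in0 XNOR (in0 XNOR in2)) AND (((in1 XNOR (in0 XNOR in2)) OR in1) XOR (in1 XNOR (in0 XNOR in2)))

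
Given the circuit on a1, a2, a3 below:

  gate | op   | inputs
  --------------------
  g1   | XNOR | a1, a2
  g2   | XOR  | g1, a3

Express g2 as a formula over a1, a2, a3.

(a1 XNOR a2) XOR a3

g1 = a1 XNOR a2
g2 = g1 XOR a3 = (a1 XNOR a2) XOR a3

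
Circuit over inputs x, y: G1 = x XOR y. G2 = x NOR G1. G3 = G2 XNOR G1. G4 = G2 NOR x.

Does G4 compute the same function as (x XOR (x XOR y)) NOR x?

G1 = x XOR y
G2 = x NOR G1 = x NOR (x XOR y)
G4 = G2 NOR x = (x NOR (x XOR y)) NOR x
At x=0, y=0: circuit gives 0, formula gives 1.

No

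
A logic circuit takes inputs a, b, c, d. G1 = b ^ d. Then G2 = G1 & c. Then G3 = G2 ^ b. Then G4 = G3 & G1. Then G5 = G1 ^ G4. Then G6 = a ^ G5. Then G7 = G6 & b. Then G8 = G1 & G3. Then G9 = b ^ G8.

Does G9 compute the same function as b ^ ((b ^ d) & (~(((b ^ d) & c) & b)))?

No

G1 = b ^ d
G2 = G1 & c = (b ^ d) & c
G3 = G2 ^ b = ((b ^ d) & c) ^ b
G8 = G1 & G3 = (b ^ d) & (((b ^ d) & c) ^ b)
G9 = b ^ G8 = b ^ ((b ^ d) & (((b ^ d) & c) ^ b))
At a=0, b=0, c=0, d=1: circuit gives 0, formula gives 1.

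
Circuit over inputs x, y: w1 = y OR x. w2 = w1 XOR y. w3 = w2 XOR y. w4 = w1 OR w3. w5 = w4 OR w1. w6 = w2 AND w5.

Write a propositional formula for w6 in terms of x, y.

((y OR x) XOR y) AND (((y OR x) OR (((y OR x) XOR y) XOR y)) OR (y OR x))

w1 = y OR x
w2 = w1 XOR y = (y OR x) XOR y
w3 = w2 XOR y = ((y OR x) XOR y) XOR y
w4 = w1 OR w3 = (y OR x) OR (((y OR x) XOR y) XOR y)
w5 = w4 OR w1 = ((y OR x) OR (((y OR x) XOR y) XOR y)) OR (y OR x)
w6 = w2 AND w5 = ((y OR x) XOR y) AND (((y OR x) OR (((y OR x) XOR y) XOR y)) OR (y OR x))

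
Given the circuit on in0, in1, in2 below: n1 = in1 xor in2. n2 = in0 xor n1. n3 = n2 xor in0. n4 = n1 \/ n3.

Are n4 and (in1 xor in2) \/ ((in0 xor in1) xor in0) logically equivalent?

n1 = in1 xor in2
n2 = in0 xor n1 = in0 xor (in1 xor in2)
n3 = n2 xor in0 = (in0 xor (in1 xor in2)) xor in0
n4 = n1 \/ n3 = (in1 xor in2) \/ ((in0 xor (in1 xor in2)) xor in0)
At in0=0, in1=1, in2=1: circuit gives 0, formula gives 1.

No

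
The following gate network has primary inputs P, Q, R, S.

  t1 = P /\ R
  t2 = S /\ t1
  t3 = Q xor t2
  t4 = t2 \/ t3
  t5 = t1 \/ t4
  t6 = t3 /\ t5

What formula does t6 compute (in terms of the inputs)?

(Q xor (S /\ (P /\ R))) /\ ((P /\ R) \/ ((S /\ (P /\ R)) \/ (Q xor (S /\ (P /\ R)))))

t1 = P /\ R
t2 = S /\ t1 = S /\ (P /\ R)
t3 = Q xor t2 = Q xor (S /\ (P /\ R))
t4 = t2 \/ t3 = (S /\ (P /\ R)) \/ (Q xor (S /\ (P /\ R)))
t5 = t1 \/ t4 = (P /\ R) \/ ((S /\ (P /\ R)) \/ (Q xor (S /\ (P /\ R))))
t6 = t3 /\ t5 = (Q xor (S /\ (P /\ R))) /\ ((P /\ R) \/ ((S /\ (P /\ R)) \/ (Q xor (S /\ (P /\ R)))))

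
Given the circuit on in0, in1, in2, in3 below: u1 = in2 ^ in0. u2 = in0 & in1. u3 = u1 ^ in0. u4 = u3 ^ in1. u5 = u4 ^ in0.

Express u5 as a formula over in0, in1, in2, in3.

u1 = in2 ^ in0
u3 = u1 ^ in0 = (in2 ^ in0) ^ in0
u4 = u3 ^ in1 = ((in2 ^ in0) ^ in0) ^ in1
u5 = u4 ^ in0 = (((in2 ^ in0) ^ in0) ^ in1) ^ in0

(((in2 ^ in0) ^ in0) ^ in1) ^ in0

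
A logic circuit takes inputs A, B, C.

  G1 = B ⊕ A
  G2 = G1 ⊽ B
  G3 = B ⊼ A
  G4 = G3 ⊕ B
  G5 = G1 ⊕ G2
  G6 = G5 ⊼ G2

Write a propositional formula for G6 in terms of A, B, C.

G1 = B ⊕ A
G2 = G1 ⊽ B = (B ⊕ A) ⊽ B
G5 = G1 ⊕ G2 = (B ⊕ A) ⊕ ((B ⊕ A) ⊽ B)
G6 = G5 ⊼ G2 = ((B ⊕ A) ⊕ ((B ⊕ A) ⊽ B)) ⊼ ((B ⊕ A) ⊽ B)

((B ⊕ A) ⊕ ((B ⊕ A) ⊽ B)) ⊼ ((B ⊕ A) ⊽ B)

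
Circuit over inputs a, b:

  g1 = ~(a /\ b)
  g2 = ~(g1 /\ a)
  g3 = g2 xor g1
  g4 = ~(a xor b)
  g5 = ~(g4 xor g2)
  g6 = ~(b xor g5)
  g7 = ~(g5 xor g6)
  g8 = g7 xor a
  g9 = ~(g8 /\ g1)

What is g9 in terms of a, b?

~(((~((~((~(a xor b)) xor (~((~(a /\ b)) /\ a)))) xor (~(b xor (~((~(a xor b)) xor (~((~(a /\ b)) /\ a)))))))) xor a) /\ (~(a /\ b)))

g1 = ~(a /\ b)
g2 = ~(g1 /\ a) = ~((~(a /\ b)) /\ a)
g4 = ~(a xor b)
g5 = ~(g4 xor g2) = ~((~(a xor b)) xor (~((~(a /\ b)) /\ a)))
g6 = ~(b xor g5) = ~(b xor (~((~(a xor b)) xor (~((~(a /\ b)) /\ a)))))
g7 = ~(g5 xor g6) = ~((~((~(a xor b)) xor (~((~(a /\ b)) /\ a)))) xor (~(b xor (~((~(a xor b)) xor (~((~(a /\ b)) /\ a)))))))
g8 = g7 xor a = (~((~((~(a xor b)) xor (~((~(a /\ b)) /\ a)))) xor (~(b xor (~((~(a xor b)) xor (~((~(a /\ b)) /\ a)))))))) xor a
g9 = ~(g8 /\ g1) = ~(((~((~((~(a xor b)) xor (~((~(a /\ b)) /\ a)))) xor (~(b xor (~((~(a xor b)) xor (~((~(a /\ b)) /\ a)))))))) xor a) /\ (~(a /\ b)))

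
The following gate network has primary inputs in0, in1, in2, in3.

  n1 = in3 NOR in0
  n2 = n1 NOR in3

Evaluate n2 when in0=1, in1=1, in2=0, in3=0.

n1 = 0 NOR 1 = 0
n2 = 0 NOR 0 = 1

1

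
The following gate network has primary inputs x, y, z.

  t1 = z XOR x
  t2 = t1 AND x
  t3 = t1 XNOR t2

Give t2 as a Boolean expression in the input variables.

(z XOR x) AND x

t1 = z XOR x
t2 = t1 AND x = (z XOR x) AND x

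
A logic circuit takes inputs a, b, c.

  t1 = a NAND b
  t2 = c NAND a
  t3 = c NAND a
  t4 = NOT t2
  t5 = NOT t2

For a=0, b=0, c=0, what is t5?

0

t2 = 0 NAND 0 = 1
t5 = NOT 1 = 0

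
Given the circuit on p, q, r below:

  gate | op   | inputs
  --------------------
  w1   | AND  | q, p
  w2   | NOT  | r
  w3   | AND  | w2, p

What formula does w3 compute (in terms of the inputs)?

NOT r AND p

w2 = NOT r
w3 = w2 AND p = NOT r AND p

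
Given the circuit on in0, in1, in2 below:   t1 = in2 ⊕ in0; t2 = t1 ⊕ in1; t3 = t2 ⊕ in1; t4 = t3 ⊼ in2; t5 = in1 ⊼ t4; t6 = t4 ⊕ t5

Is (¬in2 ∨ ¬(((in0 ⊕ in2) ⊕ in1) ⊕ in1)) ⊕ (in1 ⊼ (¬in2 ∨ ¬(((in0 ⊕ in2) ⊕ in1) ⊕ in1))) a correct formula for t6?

t1 = in2 ⊕ in0
t2 = t1 ⊕ in1 = (in2 ⊕ in0) ⊕ in1
t3 = t2 ⊕ in1 = ((in2 ⊕ in0) ⊕ in1) ⊕ in1
t4 = t3 ⊼ in2 = (((in2 ⊕ in0) ⊕ in1) ⊕ in1) ⊼ in2
t5 = in1 ⊼ t4 = in1 ⊼ ((((in2 ⊕ in0) ⊕ in1) ⊕ in1) ⊼ in2)
t6 = t4 ⊕ t5 = ((((in2 ⊕ in0) ⊕ in1) ⊕ in1) ⊼ in2) ⊕ (in1 ⊼ ((((in2 ⊕ in0) ⊕ in1) ⊕ in1) ⊼ in2))
At in0=0, in1=0, in2=0: circuit gives 0, formula gives 0.
At in0=0, in1=0, in2=1: circuit gives 1, formula gives 1.
Agrees on all 8 inputs.

Yes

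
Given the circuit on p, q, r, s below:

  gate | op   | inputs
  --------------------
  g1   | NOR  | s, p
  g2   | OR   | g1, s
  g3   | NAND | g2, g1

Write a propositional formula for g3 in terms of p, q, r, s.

((s NOR p) OR s) NAND (s NOR p)

g1 = s NOR p
g2 = g1 OR s = (s NOR p) OR s
g3 = g2 NAND g1 = ((s NOR p) OR s) NAND (s NOR p)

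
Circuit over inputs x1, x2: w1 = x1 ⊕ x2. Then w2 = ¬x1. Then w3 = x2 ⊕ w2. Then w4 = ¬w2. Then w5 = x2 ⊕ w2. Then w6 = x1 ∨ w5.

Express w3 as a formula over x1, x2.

x2 ⊕ ¬x1

w2 = ¬x1
w3 = x2 ⊕ w2 = x2 ⊕ ¬x1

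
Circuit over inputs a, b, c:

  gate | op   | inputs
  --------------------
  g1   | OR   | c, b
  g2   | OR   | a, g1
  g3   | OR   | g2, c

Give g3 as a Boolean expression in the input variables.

(a OR (c OR b)) OR c

g1 = c OR b
g2 = a OR g1 = a OR (c OR b)
g3 = g2 OR c = (a OR (c OR b)) OR c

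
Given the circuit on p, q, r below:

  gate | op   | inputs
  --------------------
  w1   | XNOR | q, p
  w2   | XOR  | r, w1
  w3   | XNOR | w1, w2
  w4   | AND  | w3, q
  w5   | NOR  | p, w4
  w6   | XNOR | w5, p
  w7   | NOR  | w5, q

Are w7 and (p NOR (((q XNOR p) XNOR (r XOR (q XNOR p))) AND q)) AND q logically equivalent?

w1 = q XNOR p
w2 = r XOR w1 = r XOR (q XNOR p)
w3 = w1 XNOR w2 = (q XNOR p) XNOR (r XOR (q XNOR p))
w4 = w3 AND q = ((q XNOR p) XNOR (r XOR (q XNOR p))) AND q
w5 = p NOR w4 = p NOR (((q XNOR p) XNOR (r XOR (q XNOR p))) AND q)
w7 = w5 NOR q = (p NOR (((q XNOR p) XNOR (r XOR (q XNOR p))) AND q)) NOR q
At p=0, q=1, r=1: circuit gives 0, formula gives 1.

No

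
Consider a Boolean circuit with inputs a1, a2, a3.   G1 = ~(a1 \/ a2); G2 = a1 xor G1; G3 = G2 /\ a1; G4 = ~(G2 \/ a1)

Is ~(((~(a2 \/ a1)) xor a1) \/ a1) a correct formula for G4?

Yes

G1 = ~(a1 \/ a2)
G2 = a1 xor G1 = a1 xor (~(a1 \/ a2))
G4 = ~(G2 \/ a1) = ~((a1 xor (~(a1 \/ a2))) \/ a1)
At a1=0, a2=0, a3=0: circuit gives 0, formula gives 0.
At a1=0, a2=1, a3=0: circuit gives 1, formula gives 1.
Agrees on all 8 inputs.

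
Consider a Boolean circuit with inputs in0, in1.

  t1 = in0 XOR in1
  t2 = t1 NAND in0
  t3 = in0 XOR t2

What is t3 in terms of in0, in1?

in0 XOR ((in0 XOR in1) NAND in0)

t1 = in0 XOR in1
t2 = t1 NAND in0 = (in0 XOR in1) NAND in0
t3 = in0 XOR t2 = in0 XOR ((in0 XOR in1) NAND in0)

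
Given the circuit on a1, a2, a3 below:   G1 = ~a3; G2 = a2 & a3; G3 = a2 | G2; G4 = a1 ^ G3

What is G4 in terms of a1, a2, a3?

a1 ^ (a2 | (a2 & a3))

G2 = a2 & a3
G3 = a2 | G2 = a2 | (a2 & a3)
G4 = a1 ^ G3 = a1 ^ (a2 | (a2 & a3))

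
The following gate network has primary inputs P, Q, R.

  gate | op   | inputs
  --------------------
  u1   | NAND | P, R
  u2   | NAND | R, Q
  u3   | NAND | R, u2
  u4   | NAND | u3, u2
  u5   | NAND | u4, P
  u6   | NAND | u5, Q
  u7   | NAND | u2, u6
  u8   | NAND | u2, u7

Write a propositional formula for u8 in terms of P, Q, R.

u2 = R NAND Q
u3 = R NAND u2 = R NAND (R NAND Q)
u4 = u3 NAND u2 = (R NAND (R NAND Q)) NAND (R NAND Q)
u5 = u4 NAND P = ((R NAND (R NAND Q)) NAND (R NAND Q)) NAND P
u6 = u5 NAND Q = (((R NAND (R NAND Q)) NAND (R NAND Q)) NAND P) NAND Q
u7 = u2 NAND u6 = (R NAND Q) NAND ((((R NAND (R NAND Q)) NAND (R NAND Q)) NAND P) NAND Q)
u8 = u2 NAND u7 = (R NAND Q) NAND ((R NAND Q) NAND ((((R NAND (R NAND Q)) NAND (R NAND Q)) NAND P) NAND Q))

(R NAND Q) NAND ((R NAND Q) NAND ((((R NAND (R NAND Q)) NAND (R NAND Q)) NAND P) NAND Q))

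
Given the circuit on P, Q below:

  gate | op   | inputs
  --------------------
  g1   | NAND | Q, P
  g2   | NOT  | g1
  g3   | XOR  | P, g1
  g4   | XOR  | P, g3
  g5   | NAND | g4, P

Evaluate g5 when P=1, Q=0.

g1 = 0 NAND 1 = 1
g3 = 1 XOR 1 = 0
g4 = 1 XOR 0 = 1
g5 = 1 NAND 1 = 0

0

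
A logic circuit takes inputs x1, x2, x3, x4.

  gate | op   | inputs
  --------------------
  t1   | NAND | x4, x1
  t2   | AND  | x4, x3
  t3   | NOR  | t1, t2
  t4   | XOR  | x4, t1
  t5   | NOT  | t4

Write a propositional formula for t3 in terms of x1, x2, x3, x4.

t1 = x4 NAND x1
t2 = x4 AND x3
t3 = t1 NOR t2 = (x4 NAND x1) NOR (x4 AND x3)

(x4 NAND x1) NOR (x4 AND x3)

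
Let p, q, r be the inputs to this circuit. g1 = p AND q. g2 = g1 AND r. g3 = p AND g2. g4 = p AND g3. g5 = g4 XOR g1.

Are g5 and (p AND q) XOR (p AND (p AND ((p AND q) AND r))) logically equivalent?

Yes

g1 = p AND q
g2 = g1 AND r = (p AND q) AND r
g3 = p AND g2 = p AND ((p AND q) AND r)
g4 = p AND g3 = p AND (p AND ((p AND q) AND r))
g5 = g4 XOR g1 = (p AND (p AND ((p AND q) AND r))) XOR (p AND q)
At p=0, q=0, r=0: circuit gives 0, formula gives 0.
At p=1, q=1, r=0: circuit gives 1, formula gives 1.
Agrees on all 8 inputs.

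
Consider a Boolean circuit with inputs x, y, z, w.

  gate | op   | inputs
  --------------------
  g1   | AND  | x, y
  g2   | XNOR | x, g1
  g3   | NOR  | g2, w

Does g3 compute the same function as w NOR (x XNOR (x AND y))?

Yes

g1 = x AND y
g2 = x XNOR g1 = x XNOR (x AND y)
g3 = g2 NOR w = (x XNOR (x AND y)) NOR w
At x=0, y=0, z=0, w=0: circuit gives 0, formula gives 0.
At x=1, y=0, z=0, w=0: circuit gives 1, formula gives 1.
Agrees on all 16 inputs.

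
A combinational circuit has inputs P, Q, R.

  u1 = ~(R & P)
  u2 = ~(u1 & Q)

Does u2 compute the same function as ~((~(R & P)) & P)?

No

u1 = ~(R & P)
u2 = ~(u1 & Q) = ~((~(R & P)) & Q)
At P=0, Q=1, R=0: circuit gives 0, formula gives 1.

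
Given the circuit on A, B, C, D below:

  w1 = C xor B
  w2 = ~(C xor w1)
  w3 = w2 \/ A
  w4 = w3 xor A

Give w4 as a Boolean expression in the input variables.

((~(C xor (C xor B))) \/ A) xor A

w1 = C xor B
w2 = ~(C xor w1) = ~(C xor (C xor B))
w3 = w2 \/ A = (~(C xor (C xor B))) \/ A
w4 = w3 xor A = ((~(C xor (C xor B))) \/ A) xor A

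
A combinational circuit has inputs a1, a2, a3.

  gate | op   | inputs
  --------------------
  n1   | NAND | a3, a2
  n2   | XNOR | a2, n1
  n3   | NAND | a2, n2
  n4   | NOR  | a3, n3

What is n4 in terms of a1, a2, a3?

n1 = a3 NAND a2
n2 = a2 XNOR n1 = a2 XNOR (a3 NAND a2)
n3 = a2 NAND n2 = a2 NAND (a2 XNOR (a3 NAND a2))
n4 = a3 NOR n3 = a3 NOR (a2 NAND (a2 XNOR (a3 NAND a2)))

a3 NOR (a2 NAND (a2 XNOR (a3 NAND a2)))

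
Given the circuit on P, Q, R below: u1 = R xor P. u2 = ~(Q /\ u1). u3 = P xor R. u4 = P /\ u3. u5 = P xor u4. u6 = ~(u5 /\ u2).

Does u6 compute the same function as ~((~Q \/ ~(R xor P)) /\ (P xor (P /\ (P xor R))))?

u1 = R xor P
u2 = ~(Q /\ u1) = ~(Q /\ (R xor P))
u3 = P xor R
u4 = P /\ u3 = P /\ (P xor R)
u5 = P xor u4 = P xor (P /\ (P xor R))
u6 = ~(u5 /\ u2) = ~((P xor (P /\ (P xor R))) /\ (~(Q /\ (R xor P))))
At P=1, Q=0, R=1: circuit gives 0, formula gives 0.
At P=0, Q=0, R=0: circuit gives 1, formula gives 1.
Agrees on all 8 inputs.

Yes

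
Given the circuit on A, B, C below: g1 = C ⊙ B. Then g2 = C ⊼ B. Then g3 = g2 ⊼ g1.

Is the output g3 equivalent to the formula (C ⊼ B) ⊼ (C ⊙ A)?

g1 = C ⊙ B
g2 = C ⊼ B
g3 = g2 ⊼ g1 = (C ⊼ B) ⊼ (C ⊙ B)
At A=0, B=1, C=0: circuit gives 1, formula gives 0.

No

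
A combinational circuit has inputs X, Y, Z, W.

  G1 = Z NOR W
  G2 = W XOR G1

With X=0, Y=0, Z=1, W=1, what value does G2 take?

G1 = 1 NOR 1 = 0
G2 = 1 XOR 0 = 1

1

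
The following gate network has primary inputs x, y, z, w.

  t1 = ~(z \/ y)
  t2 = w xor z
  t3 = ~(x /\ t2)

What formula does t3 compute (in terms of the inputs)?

~(x /\ (w xor z))

t2 = w xor z
t3 = ~(x /\ t2) = ~(x /\ (w xor z))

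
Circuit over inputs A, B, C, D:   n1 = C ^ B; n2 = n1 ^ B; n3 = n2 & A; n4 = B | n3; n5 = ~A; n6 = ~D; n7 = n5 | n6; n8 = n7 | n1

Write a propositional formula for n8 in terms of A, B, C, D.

n1 = C ^ B
n5 = ~A
n6 = ~D
n7 = n5 | n6 = ~A | ~D
n8 = n7 | n1 = (~A | ~D) | (C ^ B)

(~A | ~D) | (C ^ B)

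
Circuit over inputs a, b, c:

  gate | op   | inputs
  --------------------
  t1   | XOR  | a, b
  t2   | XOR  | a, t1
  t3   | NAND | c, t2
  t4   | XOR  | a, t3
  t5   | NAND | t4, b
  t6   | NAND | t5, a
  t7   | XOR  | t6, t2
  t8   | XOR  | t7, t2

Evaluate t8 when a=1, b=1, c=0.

t1 = 1 XOR 1 = 0
t2 = 1 XOR 0 = 1
t3 = 0 NAND 1 = 1
t4 = 1 XOR 1 = 0
t5 = 0 NAND 1 = 1
t6 = 1 NAND 1 = 0
t7 = 0 XOR 1 = 1
t8 = 1 XOR 1 = 0

0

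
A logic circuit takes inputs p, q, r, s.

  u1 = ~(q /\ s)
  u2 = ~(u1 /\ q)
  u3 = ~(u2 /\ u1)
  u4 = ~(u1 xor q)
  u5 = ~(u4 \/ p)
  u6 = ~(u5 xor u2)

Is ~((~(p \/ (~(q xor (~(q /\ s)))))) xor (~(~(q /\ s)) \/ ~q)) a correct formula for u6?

Yes

u1 = ~(q /\ s)
u2 = ~(u1 /\ q) = ~((~(q /\ s)) /\ q)
u4 = ~(u1 xor q) = ~((~(q /\ s)) xor q)
u5 = ~(u4 \/ p) = ~((~((~(q /\ s)) xor q)) \/ p)
u6 = ~(u5 xor u2) = ~((~((~((~(q /\ s)) xor q)) \/ p)) xor (~((~(q /\ s)) /\ q)))
At p=1, q=0, r=0, s=0: circuit gives 0, formula gives 0.
At p=0, q=0, r=0, s=0: circuit gives 1, formula gives 1.
Agrees on all 16 inputs.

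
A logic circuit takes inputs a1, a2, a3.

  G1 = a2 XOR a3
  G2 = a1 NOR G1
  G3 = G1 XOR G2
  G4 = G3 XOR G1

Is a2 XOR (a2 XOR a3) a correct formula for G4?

G1 = a2 XOR a3
G2 = a1 NOR G1 = a1 NOR (a2 XOR a3)
G3 = G1 XOR G2 = (a2 XOR a3) XOR (a1 NOR (a2 XOR a3))
G4 = G3 XOR G1 = ((a2 XOR a3) XOR (a1 NOR (a2 XOR a3))) XOR (a2 XOR a3)
At a1=0, a2=0, a3=0: circuit gives 1, formula gives 0.

No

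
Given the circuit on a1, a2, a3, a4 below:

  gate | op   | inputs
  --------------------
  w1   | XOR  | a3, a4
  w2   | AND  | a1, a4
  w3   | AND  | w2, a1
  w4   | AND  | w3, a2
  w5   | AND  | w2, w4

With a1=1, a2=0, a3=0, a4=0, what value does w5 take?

w2 = 1 AND 0 = 0
w3 = 0 AND 1 = 0
w4 = 0 AND 0 = 0
w5 = 0 AND 0 = 0

0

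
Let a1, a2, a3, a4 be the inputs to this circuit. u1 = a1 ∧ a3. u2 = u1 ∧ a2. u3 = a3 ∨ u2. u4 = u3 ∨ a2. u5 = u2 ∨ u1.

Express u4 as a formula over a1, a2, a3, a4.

u1 = a1 ∧ a3
u2 = u1 ∧ a2 = (a1 ∧ a3) ∧ a2
u3 = a3 ∨ u2 = a3 ∨ ((a1 ∧ a3) ∧ a2)
u4 = u3 ∨ a2 = (a3 ∨ ((a1 ∧ a3) ∧ a2)) ∨ a2

(a3 ∨ ((a1 ∧ a3) ∧ a2)) ∨ a2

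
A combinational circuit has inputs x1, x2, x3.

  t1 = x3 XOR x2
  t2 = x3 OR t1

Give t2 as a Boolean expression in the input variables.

t1 = x3 XOR x2
t2 = x3 OR t1 = x3 OR (x3 XOR x2)

x3 OR (x3 XOR x2)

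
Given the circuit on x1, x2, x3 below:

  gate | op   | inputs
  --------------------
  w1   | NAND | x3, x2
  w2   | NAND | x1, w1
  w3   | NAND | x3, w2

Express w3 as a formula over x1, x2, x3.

x3 NAND (x1 NAND (x3 NAND x2))

w1 = x3 NAND x2
w2 = x1 NAND w1 = x1 NAND (x3 NAND x2)
w3 = x3 NAND w2 = x3 NAND (x1 NAND (x3 NAND x2))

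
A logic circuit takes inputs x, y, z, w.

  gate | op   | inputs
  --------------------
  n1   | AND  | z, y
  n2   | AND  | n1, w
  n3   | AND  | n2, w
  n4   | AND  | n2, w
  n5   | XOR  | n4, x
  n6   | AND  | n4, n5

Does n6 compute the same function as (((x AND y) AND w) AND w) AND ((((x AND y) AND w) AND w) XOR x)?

No

n1 = z AND y
n2 = n1 AND w = (z AND y) AND w
n4 = n2 AND w = ((z AND y) AND w) AND w
n5 = n4 XOR x = (((z AND y) AND w) AND w) XOR x
n6 = n4 AND n5 = (((z AND y) AND w) AND w) AND ((((z AND y) AND w) AND w) XOR x)
At x=0, y=1, z=1, w=1: circuit gives 1, formula gives 0.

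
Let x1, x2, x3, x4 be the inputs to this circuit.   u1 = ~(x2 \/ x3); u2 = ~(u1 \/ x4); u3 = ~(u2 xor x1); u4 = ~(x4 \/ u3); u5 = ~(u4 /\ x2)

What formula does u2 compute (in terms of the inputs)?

~((~(x2 \/ x3)) \/ x4)

u1 = ~(x2 \/ x3)
u2 = ~(u1 \/ x4) = ~((~(x2 \/ x3)) \/ x4)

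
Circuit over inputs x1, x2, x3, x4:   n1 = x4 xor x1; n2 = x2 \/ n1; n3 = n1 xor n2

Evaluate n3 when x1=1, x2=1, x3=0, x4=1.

1

n1 = 1 xor 1 = 0
n2 = 1 \/ 0 = 1
n3 = 0 xor 1 = 1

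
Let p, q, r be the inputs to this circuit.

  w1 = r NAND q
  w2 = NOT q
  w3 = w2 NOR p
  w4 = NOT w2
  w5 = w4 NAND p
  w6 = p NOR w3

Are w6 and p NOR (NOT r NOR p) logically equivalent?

w2 = NOT q
w3 = w2 NOR p = NOT q NOR p
w6 = p NOR w3 = p NOR (NOT q NOR p)
At p=0, q=0, r=1: circuit gives 1, formula gives 0.

No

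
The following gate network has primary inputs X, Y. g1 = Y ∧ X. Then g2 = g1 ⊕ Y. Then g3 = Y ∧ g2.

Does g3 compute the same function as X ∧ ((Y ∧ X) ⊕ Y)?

No

g1 = Y ∧ X
g2 = g1 ⊕ Y = (Y ∧ X) ⊕ Y
g3 = Y ∧ g2 = Y ∧ ((Y ∧ X) ⊕ Y)
At X=0, Y=1: circuit gives 1, formula gives 0.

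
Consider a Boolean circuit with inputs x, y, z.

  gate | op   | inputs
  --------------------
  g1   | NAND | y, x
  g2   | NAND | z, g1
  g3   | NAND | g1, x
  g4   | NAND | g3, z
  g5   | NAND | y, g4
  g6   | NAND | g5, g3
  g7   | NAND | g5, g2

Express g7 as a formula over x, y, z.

g1 = y NAND x
g2 = z NAND g1 = z NAND (y NAND x)
g3 = g1 NAND x = (y NAND x) NAND x
g4 = g3 NAND z = ((y NAND x) NAND x) NAND z
g5 = y NAND g4 = y NAND (((y NAND x) NAND x) NAND z)
g7 = g5 NAND g2 = (y NAND (((y NAND x) NAND x) NAND z)) NAND (z NAND (y NAND x))

(y NAND (((y NAND x) NAND x) NAND z)) NAND (z NAND (y NAND x))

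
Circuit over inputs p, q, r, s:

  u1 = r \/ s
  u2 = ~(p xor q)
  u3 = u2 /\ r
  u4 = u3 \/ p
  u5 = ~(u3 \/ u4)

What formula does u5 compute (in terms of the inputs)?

~(((~(p xor q)) /\ r) \/ (((~(p xor q)) /\ r) \/ p))

u2 = ~(p xor q)
u3 = u2 /\ r = (~(p xor q)) /\ r
u4 = u3 \/ p = ((~(p xor q)) /\ r) \/ p
u5 = ~(u3 \/ u4) = ~(((~(p xor q)) /\ r) \/ (((~(p xor q)) /\ r) \/ p))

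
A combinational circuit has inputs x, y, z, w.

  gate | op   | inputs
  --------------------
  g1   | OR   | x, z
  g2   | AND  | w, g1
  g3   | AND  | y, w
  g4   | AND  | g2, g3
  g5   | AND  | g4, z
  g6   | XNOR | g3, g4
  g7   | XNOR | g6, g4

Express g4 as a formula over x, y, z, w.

(w AND (x OR z)) AND (y AND w)

g1 = x OR z
g2 = w AND g1 = w AND (x OR z)
g3 = y AND w
g4 = g2 AND g3 = (w AND (x OR z)) AND (y AND w)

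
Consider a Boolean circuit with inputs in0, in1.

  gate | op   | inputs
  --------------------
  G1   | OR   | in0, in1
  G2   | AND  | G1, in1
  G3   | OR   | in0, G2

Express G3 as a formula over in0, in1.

in0 OR ((in0 OR in1) AND in1)

G1 = in0 OR in1
G2 = G1 AND in1 = (in0 OR in1) AND in1
G3 = in0 OR G2 = in0 OR ((in0 OR in1) AND in1)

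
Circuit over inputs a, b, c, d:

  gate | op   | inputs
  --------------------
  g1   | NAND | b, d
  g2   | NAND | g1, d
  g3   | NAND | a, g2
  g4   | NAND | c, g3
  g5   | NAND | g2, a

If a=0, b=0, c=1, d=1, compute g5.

g1 = 0 NAND 1 = 1
g2 = 1 NAND 1 = 0
g5 = 0 NAND 0 = 1

1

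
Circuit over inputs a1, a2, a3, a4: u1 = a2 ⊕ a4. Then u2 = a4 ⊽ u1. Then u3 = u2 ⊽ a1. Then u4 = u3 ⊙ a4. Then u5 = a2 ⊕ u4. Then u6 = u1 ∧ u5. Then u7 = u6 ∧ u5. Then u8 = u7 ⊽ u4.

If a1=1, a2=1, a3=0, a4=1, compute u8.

1

u1 = 1 ⊕ 1 = 0
u2 = 1 ⊽ 0 = 0
u3 = 0 ⊽ 1 = 0
u4 = 0 ⊙ 1 = 0
u5 = 1 ⊕ 0 = 1
u6 = 0 ∧ 1 = 0
u7 = 0 ∧ 1 = 0
u8 = 0 ⊽ 0 = 1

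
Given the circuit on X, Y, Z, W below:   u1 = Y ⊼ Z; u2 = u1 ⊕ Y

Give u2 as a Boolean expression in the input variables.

u1 = Y ⊼ Z
u2 = u1 ⊕ Y = (Y ⊼ Z) ⊕ Y

(Y ⊼ Z) ⊕ Y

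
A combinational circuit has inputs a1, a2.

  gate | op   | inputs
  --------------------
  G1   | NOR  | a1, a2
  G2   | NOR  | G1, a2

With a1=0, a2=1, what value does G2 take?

G1 = 0 NOR 1 = 0
G2 = 0 NOR 1 = 0

0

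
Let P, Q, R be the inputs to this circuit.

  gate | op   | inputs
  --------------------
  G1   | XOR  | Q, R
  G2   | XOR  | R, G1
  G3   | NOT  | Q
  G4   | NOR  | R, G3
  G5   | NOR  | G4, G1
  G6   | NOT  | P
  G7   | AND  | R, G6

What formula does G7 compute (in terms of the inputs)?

G6 = NOT P
G7 = R AND G6 = R AND NOT P

R AND NOT P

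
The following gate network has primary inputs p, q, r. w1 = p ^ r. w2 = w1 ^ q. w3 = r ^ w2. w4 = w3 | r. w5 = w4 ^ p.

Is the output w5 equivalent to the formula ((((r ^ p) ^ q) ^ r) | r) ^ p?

Yes

w1 = p ^ r
w2 = w1 ^ q = (p ^ r) ^ q
w3 = r ^ w2 = r ^ ((p ^ r) ^ q)
w4 = w3 | r = (r ^ ((p ^ r) ^ q)) | r
w5 = w4 ^ p = ((r ^ ((p ^ r) ^ q)) | r) ^ p
At p=0, q=0, r=0: circuit gives 0, formula gives 0.
At p=0, q=0, r=1: circuit gives 1, formula gives 1.
Agrees on all 8 inputs.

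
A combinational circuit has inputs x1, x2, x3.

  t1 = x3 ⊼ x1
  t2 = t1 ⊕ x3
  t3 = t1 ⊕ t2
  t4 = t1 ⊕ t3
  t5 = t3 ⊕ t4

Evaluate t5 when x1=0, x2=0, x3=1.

1

t1 = 1 ⊼ 0 = 1
t2 = 1 ⊕ 1 = 0
t3 = 1 ⊕ 0 = 1
t4 = 1 ⊕ 1 = 0
t5 = 1 ⊕ 0 = 1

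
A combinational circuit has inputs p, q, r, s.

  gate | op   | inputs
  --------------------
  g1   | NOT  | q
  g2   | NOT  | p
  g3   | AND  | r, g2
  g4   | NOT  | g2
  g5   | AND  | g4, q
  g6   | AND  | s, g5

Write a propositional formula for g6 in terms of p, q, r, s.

s AND (NOT NOT p AND q)

g2 = NOT p
g4 = NOT g2 = NOT NOT p
g5 = g4 AND q = NOT NOT p AND q
g6 = s AND g5 = s AND (NOT NOT p AND q)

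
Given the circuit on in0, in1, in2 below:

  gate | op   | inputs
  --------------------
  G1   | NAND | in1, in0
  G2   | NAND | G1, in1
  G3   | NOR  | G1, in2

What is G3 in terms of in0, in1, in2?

(in1 NAND in0) NOR in2

G1 = in1 NAND in0
G3 = G1 NOR in2 = (in1 NAND in0) NOR in2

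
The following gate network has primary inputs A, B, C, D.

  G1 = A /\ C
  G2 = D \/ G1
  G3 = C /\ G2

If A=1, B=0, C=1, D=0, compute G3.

1

G1 = 1 /\ 1 = 1
G2 = 0 \/ 1 = 1
G3 = 1 /\ 1 = 1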